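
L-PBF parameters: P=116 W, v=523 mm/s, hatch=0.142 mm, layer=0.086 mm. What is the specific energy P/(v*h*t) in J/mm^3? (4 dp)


Build rate = 523 * 0.142 * 0.086 = 6.386876 mm^3/s
SE = 116 / 6.386876 = 18.1622 J/mm^3


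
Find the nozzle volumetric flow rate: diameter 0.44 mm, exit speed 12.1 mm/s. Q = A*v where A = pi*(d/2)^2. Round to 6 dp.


A = pi*(0.44/2)^2 = 0.15205308 mm^2
Q = 0.15205308 * 12.1 = 1.839842 mm^3/s


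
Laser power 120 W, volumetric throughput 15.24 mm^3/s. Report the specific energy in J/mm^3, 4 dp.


SE = 120 / 15.24 = 7.874 J/mm^3


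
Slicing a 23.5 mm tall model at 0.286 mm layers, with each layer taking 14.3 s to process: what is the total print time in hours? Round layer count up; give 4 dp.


Layers = ceil(23.5/0.286) = 83
t = 83 * 14.3 / 3600 = 0.3297 hrs


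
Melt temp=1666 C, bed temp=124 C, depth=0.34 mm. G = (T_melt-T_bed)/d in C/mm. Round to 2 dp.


G = (1666-124)/0.34 = 4535.29 C/mm


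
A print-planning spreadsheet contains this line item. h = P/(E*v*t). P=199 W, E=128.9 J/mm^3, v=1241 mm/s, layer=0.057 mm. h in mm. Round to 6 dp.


h = 199 / (128.9*1241*0.057) = 0.021825 mm


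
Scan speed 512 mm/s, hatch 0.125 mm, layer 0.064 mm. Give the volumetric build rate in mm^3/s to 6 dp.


Rate = 512 * 0.125 * 0.064 = 4.096 mm^3/s


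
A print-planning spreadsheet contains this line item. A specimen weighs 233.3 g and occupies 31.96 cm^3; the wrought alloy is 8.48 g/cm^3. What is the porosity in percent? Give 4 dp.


rho_part = 233.3 / 31.96 = 7.29974969 g/cm^3
Porosity = (1 - 7.29974969/8.48)*100 = 13.918 %


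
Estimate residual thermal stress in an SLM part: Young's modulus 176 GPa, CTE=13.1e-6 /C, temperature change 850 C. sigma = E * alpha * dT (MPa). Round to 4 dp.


sigma = 176*1000 * 13.1e-6 * 850 = 1959.76 MPa


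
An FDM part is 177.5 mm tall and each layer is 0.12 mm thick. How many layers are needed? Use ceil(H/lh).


Layers = ceil(177.5/0.12) = 1480


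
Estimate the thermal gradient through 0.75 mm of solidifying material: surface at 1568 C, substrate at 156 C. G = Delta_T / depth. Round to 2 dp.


G = (1568-156)/0.75 = 1882.67 C/mm


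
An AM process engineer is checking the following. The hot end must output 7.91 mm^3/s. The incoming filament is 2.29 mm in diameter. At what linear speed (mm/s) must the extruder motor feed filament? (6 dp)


A = pi*(2.29/2)^2 = 4.118707
v = 7.91 / 4.118707 = 1.920506 mm/s


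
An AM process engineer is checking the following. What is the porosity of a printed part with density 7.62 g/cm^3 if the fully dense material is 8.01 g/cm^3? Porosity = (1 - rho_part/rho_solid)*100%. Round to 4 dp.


Porosity = (1-7.62/8.01)*100 = 4.8689 %


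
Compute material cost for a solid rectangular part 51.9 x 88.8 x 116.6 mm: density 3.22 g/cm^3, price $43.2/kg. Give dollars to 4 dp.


V = 51.9 * 88.8 * 116.6 = 537376.752 mm^3 = 537.376752 cm^3
Mass = 537.376752 * 3.22 / 1000 = 1.73035314 kg
Cost = 1.73035314 * 43.2 = 74.7513 $


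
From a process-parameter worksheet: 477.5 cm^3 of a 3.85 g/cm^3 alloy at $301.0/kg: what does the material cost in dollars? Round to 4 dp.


Mass = 477.5*3.85/1000 = 1.838375 kg
Cost = 1.838375 * 301.0 = 553.3509 $


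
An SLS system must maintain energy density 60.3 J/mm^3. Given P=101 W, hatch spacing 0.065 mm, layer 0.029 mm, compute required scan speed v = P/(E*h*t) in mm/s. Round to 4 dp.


v = 101 / (60.3*0.065*0.029) = 888.5722 mm/s


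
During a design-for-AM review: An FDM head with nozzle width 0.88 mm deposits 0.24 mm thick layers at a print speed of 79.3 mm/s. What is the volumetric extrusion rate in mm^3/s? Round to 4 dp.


Rate = 0.88 * 0.24 * 79.3 = 16.7482 mm^3/s


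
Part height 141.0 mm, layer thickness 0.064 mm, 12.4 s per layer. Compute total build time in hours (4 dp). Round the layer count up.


Layers = ceil(141.0/0.064) = 2204
t = 2204 * 12.4 / 3600 = 7.5916 hrs


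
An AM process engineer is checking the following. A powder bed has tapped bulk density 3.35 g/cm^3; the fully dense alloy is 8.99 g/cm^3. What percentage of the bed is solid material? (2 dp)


Packing = (3.35/8.99)*100 = 37.26 %


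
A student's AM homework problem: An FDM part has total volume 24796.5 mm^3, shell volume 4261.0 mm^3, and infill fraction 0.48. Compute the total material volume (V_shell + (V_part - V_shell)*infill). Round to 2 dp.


V_infill = (24796.5 - 4261.0) * 0.48 = 9857.04
V_total = 4261.0 + 9857.04 = 14118.04 mm^3


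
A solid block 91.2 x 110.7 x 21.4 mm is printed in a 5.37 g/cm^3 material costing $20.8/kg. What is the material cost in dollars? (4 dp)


V = 91.2 * 110.7 * 21.4 = 216050.976 mm^3 = 216.050976 cm^3
Mass = 216.050976 * 5.37 / 1000 = 1.16019374 kg
Cost = 1.16019374 * 20.8 = 24.132 $


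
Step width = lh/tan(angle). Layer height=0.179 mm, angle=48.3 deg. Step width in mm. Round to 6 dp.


step = 0.179 / tan(48.3) = 0.159483 mm


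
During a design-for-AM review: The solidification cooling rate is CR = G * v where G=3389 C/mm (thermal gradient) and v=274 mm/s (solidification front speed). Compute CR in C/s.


CR = 3389 * 274 = 928586 C/s


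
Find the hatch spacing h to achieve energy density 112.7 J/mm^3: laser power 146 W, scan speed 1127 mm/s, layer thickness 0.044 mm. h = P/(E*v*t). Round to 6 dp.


h = 146 / (112.7*1127*0.044) = 0.026125 mm


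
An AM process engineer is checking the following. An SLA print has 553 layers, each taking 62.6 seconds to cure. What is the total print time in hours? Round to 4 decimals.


t = 553 * 62.6 / 3600 = 9.6161 hrs


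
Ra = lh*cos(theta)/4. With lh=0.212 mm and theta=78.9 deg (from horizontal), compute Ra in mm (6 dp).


Ra = 0.212 * cos(78.9) / 4 = 0.010204 mm


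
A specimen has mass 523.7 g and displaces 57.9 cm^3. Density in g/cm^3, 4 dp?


rho = 523.7 / 57.9 = 9.0449 g/cm^3


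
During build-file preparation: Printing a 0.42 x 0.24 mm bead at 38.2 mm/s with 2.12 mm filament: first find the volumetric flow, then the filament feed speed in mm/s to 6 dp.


Q = 0.42 * 0.24 * 38.2 = 3.85056 mm^3/s
A_fil = pi*(2.12/2)^2 = 3.52989351 mm^2
v_feed = 3.85056 / 3.52989351 = 1.090843 mm/s


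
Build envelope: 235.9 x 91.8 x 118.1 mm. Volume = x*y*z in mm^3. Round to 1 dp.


V = 235.9 * 91.8 * 118.1 = 2557528.7 mm^3


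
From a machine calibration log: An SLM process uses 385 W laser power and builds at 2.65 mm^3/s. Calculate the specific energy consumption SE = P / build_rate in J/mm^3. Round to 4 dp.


SE = 385 / 2.65 = 145.283 J/mm^3


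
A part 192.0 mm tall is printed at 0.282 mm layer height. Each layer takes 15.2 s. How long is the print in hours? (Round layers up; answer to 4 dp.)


Layers = ceil(192.0/0.282) = 681
t = 681 * 15.2 / 3600 = 2.8753 hrs


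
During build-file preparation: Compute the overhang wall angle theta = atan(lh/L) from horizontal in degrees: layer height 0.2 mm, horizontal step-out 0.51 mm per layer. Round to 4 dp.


angle = atan(0.2/0.51) = 21.413 degrees


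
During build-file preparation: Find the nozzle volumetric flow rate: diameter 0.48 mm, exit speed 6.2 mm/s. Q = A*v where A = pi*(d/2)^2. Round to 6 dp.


A = pi*(0.48/2)^2 = 0.18095574 mm^2
Q = 0.18095574 * 6.2 = 1.121926 mm^3/s


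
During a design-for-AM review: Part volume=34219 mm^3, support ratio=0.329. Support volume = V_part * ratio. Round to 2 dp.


V_support = 34219 * 0.329 = 11258.05 mm^3


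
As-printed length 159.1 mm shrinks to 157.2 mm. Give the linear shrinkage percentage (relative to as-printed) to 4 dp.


Shrinkage = ((159.1-157.2)/159.1)*100 = 1.1942 %


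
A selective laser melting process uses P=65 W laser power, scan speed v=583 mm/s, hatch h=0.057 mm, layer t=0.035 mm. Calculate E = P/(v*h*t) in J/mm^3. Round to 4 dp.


E = 65 / (583*0.057*0.035) = 55.8859 J/mm^3


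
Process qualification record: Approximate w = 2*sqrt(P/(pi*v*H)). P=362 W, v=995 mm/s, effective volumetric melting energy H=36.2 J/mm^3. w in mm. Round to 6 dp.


w = 2*sqrt(362/(pi*995*36.2)) = 0.113121 mm


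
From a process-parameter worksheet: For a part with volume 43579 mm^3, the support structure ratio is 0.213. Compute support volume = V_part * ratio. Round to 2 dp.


V_support = 43579 * 0.213 = 9282.33 mm^3


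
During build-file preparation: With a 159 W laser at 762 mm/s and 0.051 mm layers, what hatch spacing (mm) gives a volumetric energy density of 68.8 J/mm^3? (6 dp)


h = 159 / (68.8*762*0.051) = 0.059468 mm


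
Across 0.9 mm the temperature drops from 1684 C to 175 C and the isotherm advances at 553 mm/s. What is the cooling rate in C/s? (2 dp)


G = (1684-175)/0.9 = 1676.66666667 C/mm
CR = 1676.66666667 * 553 = 927196.67 C/s


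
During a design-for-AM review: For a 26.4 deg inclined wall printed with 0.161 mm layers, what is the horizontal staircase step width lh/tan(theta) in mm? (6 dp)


step = 0.161 / tan(26.4) = 0.324332 mm


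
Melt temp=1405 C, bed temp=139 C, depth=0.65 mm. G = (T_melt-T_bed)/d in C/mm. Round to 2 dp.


G = (1405-139)/0.65 = 1947.69 C/mm


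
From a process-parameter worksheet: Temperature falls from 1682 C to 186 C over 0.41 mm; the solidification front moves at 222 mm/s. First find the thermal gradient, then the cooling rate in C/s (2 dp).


G = (1682-186)/0.41 = 3648.7804878 C/mm
CR = 3648.7804878 * 222 = 810029.27 C/s


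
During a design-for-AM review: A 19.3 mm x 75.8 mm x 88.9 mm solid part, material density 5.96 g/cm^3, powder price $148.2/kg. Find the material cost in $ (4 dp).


V = 19.3 * 75.8 * 88.9 = 130055.366 mm^3 = 130.055366 cm^3
Mass = 130.055366 * 5.96 / 1000 = 0.77512998 kg
Cost = 0.77512998 * 148.2 = 114.8743 $


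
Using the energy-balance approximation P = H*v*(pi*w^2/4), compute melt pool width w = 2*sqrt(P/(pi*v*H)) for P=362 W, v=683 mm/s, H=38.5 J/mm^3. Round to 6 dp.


w = 2*sqrt(362/(pi*683*38.5)) = 0.132394 mm


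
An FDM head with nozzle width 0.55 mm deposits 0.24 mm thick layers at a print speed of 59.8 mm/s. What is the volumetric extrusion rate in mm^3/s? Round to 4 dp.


Rate = 0.55 * 0.24 * 59.8 = 7.8936 mm^3/s


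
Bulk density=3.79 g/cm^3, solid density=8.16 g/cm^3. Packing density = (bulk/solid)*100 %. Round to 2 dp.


Packing = (3.79/8.16)*100 = 46.45 %


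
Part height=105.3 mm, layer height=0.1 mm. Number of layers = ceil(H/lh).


Layers = ceil(105.3/0.1) = 1053


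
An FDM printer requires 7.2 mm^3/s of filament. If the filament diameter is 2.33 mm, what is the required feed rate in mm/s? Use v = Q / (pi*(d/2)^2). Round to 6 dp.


A = pi*(2.33/2)^2 = 4.263848
v = 7.2 / 4.263848 = 1.688616 mm/s


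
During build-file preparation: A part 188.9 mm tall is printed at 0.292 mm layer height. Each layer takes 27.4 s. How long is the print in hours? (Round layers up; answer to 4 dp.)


Layers = ceil(188.9/0.292) = 647
t = 647 * 27.4 / 3600 = 4.9244 hrs


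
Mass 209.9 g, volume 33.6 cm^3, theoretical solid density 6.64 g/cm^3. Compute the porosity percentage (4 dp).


rho_part = 209.9 / 33.6 = 6.24702381 g/cm^3
Porosity = (1 - 6.24702381/6.64)*100 = 5.9183 %


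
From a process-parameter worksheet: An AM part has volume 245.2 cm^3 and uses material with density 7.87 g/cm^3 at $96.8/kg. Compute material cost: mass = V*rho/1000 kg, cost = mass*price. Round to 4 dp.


Mass = 245.2*7.87/1000 = 1.929724 kg
Cost = 1.929724 * 96.8 = 186.7973 $


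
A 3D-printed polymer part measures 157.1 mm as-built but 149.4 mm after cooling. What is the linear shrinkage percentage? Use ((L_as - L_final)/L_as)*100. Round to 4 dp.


Shrinkage = ((157.1-149.4)/157.1)*100 = 4.9013 %


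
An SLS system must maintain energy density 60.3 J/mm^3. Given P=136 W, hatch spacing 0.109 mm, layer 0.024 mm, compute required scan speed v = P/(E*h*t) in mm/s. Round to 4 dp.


v = 136 / (60.3*0.109*0.024) = 862.152 mm/s


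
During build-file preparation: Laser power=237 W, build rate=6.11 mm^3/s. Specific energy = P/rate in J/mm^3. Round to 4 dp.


SE = 237 / 6.11 = 38.7889 J/mm^3


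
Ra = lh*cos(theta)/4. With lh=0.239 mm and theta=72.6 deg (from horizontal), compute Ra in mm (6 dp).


Ra = 0.239 * cos(72.6) / 4 = 0.017868 mm


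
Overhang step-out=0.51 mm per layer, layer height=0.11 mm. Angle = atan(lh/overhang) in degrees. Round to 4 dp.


angle = atan(0.11/0.51) = 12.1715 degrees


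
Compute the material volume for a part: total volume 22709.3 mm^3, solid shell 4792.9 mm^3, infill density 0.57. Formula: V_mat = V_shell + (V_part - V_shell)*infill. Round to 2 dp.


V_infill = (22709.3 - 4792.9) * 0.57 = 10212.35
V_total = 4792.9 + 10212.35 = 15005.25 mm^3


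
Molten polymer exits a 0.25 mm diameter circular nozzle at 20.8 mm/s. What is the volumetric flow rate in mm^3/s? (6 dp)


A = pi*(0.25/2)^2 = 0.04908739 mm^2
Q = 0.04908739 * 20.8 = 1.021018 mm^3/s


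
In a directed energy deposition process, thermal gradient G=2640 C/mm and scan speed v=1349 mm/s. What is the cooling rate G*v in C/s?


CR = 2640 * 1349 = 3561360 C/s


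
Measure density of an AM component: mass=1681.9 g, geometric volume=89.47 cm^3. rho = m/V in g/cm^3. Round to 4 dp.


rho = 1681.9 / 89.47 = 18.7985 g/cm^3


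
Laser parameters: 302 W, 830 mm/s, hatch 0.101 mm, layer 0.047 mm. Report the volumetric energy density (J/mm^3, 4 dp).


E = 302 / (830*0.101*0.047) = 76.6496 J/mm^3


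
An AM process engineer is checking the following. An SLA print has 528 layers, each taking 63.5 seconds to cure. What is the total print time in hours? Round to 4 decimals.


t = 528 * 63.5 / 3600 = 9.3133 hrs


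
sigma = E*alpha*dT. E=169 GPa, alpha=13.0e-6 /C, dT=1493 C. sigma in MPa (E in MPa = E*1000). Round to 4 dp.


sigma = 169*1000 * 13.0e-6 * 1493 = 3280.121 MPa


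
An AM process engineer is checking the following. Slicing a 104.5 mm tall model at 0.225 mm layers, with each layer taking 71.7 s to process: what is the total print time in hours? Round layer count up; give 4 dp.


Layers = ceil(104.5/0.225) = 465
t = 465 * 71.7 / 3600 = 9.2613 hrs


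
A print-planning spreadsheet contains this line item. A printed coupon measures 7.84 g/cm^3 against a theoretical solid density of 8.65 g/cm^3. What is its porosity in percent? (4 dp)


Porosity = (1-7.84/8.65)*100 = 9.3642 %


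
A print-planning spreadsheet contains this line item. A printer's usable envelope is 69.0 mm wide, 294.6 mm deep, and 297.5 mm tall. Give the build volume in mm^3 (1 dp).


V = 69.0 * 294.6 * 297.5 = 6047401.5 mm^3


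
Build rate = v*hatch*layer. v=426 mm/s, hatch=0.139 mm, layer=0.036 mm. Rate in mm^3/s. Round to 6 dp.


Rate = 426 * 0.139 * 0.036 = 2.131704 mm^3/s


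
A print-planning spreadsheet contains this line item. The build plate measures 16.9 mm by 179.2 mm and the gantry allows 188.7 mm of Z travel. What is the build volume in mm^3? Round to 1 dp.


V = 16.9 * 179.2 * 188.7 = 571474.2 mm^3


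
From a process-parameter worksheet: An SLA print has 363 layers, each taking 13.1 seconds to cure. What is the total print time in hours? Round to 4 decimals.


t = 363 * 13.1 / 3600 = 1.3209 hrs


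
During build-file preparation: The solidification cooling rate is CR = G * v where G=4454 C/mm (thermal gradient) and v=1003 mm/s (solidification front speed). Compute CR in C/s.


CR = 4454 * 1003 = 4467362 C/s


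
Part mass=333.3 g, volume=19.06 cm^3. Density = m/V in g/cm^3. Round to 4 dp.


rho = 333.3 / 19.06 = 17.4869 g/cm^3


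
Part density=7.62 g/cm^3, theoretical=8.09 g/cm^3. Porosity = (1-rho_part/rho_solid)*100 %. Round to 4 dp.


Porosity = (1-7.62/8.09)*100 = 5.8096 %


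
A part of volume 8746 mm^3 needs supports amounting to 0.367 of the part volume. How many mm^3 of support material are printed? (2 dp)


V_support = 8746 * 0.367 = 3209.78 mm^3


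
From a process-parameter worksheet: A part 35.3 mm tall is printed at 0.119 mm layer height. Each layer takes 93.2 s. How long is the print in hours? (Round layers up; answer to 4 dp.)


Layers = ceil(35.3/0.119) = 297
t = 297 * 93.2 / 3600 = 7.689 hrs


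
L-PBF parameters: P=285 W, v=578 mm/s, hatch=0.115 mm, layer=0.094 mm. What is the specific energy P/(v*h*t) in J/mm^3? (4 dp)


Build rate = 578 * 0.115 * 0.094 = 6.24818 mm^3/s
SE = 285 / 6.24818 = 45.6133 J/mm^3


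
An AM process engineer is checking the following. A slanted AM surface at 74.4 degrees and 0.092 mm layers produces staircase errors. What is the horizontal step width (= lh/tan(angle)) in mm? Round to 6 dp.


step = 0.092 / tan(74.4) = 0.025687 mm


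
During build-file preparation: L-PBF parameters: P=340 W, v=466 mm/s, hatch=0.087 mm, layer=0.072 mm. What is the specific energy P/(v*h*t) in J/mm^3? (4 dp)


Build rate = 466 * 0.087 * 0.072 = 2.919024 mm^3/s
SE = 340 / 2.919024 = 116.4773 J/mm^3


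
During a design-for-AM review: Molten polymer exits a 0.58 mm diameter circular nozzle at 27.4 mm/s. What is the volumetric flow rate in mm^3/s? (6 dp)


A = pi*(0.58/2)^2 = 0.26420794 mm^2
Q = 0.26420794 * 27.4 = 7.239298 mm^3/s


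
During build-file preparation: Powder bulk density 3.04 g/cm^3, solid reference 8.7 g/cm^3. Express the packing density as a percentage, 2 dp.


Packing = (3.04/8.7)*100 = 34.94 %


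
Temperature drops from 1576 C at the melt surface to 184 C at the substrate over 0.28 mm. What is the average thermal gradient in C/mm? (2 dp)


G = (1576-184)/0.28 = 4971.43 C/mm


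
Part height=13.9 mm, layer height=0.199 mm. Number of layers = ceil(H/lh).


Layers = ceil(13.9/0.199) = 70


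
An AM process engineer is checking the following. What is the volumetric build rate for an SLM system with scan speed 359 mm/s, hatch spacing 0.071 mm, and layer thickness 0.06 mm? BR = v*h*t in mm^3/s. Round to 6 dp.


Rate = 359 * 0.071 * 0.06 = 1.52934 mm^3/s


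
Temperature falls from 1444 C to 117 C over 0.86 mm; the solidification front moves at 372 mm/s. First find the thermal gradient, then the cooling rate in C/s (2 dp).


G = (1444-117)/0.86 = 1543.02325581 C/mm
CR = 1543.02325581 * 372 = 574004.65 C/s


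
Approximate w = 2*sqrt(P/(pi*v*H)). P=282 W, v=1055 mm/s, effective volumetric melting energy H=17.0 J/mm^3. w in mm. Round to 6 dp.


w = 2*sqrt(282/(pi*1055*17.0)) = 0.141491 mm


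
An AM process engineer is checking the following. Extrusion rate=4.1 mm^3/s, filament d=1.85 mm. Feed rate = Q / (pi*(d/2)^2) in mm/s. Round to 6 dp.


A = pi*(1.85/2)^2 = 2.688025
v = 4.1 / 2.688025 = 1.525283 mm/s


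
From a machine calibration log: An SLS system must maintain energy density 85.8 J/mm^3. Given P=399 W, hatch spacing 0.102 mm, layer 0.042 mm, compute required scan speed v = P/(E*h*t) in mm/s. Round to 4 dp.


v = 399 / (85.8*0.102*0.042) = 1085.5158 mm/s


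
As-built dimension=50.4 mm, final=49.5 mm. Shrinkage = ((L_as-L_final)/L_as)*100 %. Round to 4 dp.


Shrinkage = ((50.4-49.5)/50.4)*100 = 1.7857 %


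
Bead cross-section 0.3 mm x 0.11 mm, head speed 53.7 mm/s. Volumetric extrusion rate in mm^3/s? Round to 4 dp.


Rate = 0.3 * 0.11 * 53.7 = 1.7721 mm^3/s


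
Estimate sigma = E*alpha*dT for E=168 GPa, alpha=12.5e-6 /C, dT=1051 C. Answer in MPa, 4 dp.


sigma = 168*1000 * 12.5e-6 * 1051 = 2207.1 MPa


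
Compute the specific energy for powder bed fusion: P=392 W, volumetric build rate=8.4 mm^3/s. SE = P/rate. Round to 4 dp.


SE = 392 / 8.4 = 46.6667 J/mm^3


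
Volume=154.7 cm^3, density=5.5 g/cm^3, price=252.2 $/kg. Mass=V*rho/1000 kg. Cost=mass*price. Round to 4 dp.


Mass = 154.7*5.5/1000 = 0.85085 kg
Cost = 0.85085 * 252.2 = 214.5844 $


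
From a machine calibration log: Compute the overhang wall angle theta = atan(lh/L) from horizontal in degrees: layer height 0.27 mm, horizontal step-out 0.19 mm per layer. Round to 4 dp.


angle = atan(0.27/0.19) = 54.8658 degrees


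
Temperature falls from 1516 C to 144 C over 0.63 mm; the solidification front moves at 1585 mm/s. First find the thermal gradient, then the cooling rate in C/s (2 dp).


G = (1516-144)/0.63 = 2177.77777778 C/mm
CR = 2177.77777778 * 1585 = 3451777.78 C/s


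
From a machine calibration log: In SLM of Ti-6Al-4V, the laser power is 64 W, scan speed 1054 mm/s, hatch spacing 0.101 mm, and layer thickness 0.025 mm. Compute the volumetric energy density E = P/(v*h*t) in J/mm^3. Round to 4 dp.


E = 64 / (1054*0.101*0.025) = 24.0479 J/mm^3


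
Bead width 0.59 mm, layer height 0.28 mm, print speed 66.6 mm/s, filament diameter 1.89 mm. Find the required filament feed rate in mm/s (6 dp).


Q = 0.59 * 0.28 * 66.6 = 11.00232 mm^3/s
A_fil = pi*(1.89/2)^2 = 2.80552078 mm^2
v_feed = 11.00232 / 2.80552078 = 3.921668 mm/s


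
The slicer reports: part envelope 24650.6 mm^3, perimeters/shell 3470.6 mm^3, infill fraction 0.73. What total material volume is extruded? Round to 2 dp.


V_infill = (24650.6 - 3470.6) * 0.73 = 15461.4
V_total = 3470.6 + 15461.4 = 18932.0 mm^3


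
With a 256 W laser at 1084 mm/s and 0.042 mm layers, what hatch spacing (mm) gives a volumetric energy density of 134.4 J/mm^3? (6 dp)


h = 256 / (134.4*1084*0.042) = 0.041837 mm


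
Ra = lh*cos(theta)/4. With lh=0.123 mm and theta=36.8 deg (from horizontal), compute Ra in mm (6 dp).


Ra = 0.123 * cos(36.8) / 4 = 0.024622 mm


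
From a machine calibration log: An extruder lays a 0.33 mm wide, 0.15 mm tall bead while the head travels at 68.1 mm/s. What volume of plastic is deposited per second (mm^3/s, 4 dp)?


Rate = 0.33 * 0.15 * 68.1 = 3.371 mm^3/s


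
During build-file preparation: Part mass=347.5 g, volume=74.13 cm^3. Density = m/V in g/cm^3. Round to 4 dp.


rho = 347.5 / 74.13 = 4.6877 g/cm^3


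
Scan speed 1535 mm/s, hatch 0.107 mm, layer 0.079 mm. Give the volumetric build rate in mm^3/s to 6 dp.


Rate = 1535 * 0.107 * 0.079 = 12.975355 mm^3/s


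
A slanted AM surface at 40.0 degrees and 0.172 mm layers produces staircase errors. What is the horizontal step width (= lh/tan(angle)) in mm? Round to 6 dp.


step = 0.172 / tan(40.0) = 0.204982 mm


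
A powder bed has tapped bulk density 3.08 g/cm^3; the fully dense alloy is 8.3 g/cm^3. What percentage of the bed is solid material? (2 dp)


Packing = (3.08/8.3)*100 = 37.11 %


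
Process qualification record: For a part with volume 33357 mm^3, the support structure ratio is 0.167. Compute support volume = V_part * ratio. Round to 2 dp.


V_support = 33357 * 0.167 = 5570.62 mm^3


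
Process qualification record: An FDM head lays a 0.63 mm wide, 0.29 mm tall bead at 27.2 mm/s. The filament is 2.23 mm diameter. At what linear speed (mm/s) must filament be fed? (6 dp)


Q = 0.63 * 0.29 * 27.2 = 4.96944 mm^3/s
A_fil = pi*(2.23/2)^2 = 3.90570653 mm^2
v_feed = 4.96944 / 3.90570653 = 1.272354 mm/s


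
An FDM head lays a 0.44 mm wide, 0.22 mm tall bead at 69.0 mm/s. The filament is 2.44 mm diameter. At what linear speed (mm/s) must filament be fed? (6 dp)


Q = 0.44 * 0.22 * 69.0 = 6.6792 mm^3/s
A_fil = pi*(2.44/2)^2 = 4.67594651 mm^2
v_feed = 6.6792 / 4.67594651 = 1.428417 mm/s


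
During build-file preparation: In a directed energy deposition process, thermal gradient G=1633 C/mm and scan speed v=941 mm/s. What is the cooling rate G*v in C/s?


CR = 1633 * 941 = 1536653 C/s


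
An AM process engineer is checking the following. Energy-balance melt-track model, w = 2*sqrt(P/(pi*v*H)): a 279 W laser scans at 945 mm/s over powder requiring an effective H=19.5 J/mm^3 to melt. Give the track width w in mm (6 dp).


w = 2*sqrt(279/(pi*945*19.5)) = 0.138843 mm


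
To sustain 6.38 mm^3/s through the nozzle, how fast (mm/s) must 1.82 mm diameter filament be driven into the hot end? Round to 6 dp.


A = pi*(1.82/2)^2 = 2.601553
v = 6.38 / 2.601553 = 2.452381 mm/s


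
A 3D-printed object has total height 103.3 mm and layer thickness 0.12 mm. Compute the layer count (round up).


Layers = ceil(103.3/0.12) = 861


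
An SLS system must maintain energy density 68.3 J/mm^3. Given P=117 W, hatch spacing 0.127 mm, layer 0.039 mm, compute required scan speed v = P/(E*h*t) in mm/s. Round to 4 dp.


v = 117 / (68.3*0.127*0.039) = 345.8572 mm/s


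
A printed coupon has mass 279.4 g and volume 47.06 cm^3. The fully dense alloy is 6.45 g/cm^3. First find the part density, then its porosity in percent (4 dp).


rho_part = 279.4 / 47.06 = 5.93710157 g/cm^3
Porosity = (1 - 5.93710157/6.45)*100 = 7.9519 %


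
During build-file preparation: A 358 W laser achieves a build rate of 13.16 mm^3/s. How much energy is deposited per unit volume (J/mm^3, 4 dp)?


SE = 358 / 13.16 = 27.2036 J/mm^3


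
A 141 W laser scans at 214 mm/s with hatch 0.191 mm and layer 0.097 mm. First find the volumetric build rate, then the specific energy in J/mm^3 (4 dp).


Build rate = 214 * 0.191 * 0.097 = 3.964778 mm^3/s
SE = 141 / 3.964778 = 35.5632 J/mm^3


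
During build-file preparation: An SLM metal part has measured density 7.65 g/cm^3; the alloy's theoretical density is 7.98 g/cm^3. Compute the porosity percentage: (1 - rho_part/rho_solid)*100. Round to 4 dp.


Porosity = (1-7.65/7.98)*100 = 4.1353 %


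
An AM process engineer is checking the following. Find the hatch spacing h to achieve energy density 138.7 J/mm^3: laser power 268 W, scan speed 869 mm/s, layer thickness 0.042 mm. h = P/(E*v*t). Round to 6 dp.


h = 268 / (138.7*869*0.042) = 0.052941 mm


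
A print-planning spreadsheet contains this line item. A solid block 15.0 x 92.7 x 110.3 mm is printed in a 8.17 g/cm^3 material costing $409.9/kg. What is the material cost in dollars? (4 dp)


V = 15.0 * 92.7 * 110.3 = 153372.15 mm^3 = 153.37215 cm^3
Mass = 153.37215 * 8.17 / 1000 = 1.25305047 kg
Cost = 1.25305047 * 409.9 = 513.6254 $


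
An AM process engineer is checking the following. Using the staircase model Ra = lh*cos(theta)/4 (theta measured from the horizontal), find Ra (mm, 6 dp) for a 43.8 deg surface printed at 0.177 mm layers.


Ra = 0.177 * cos(43.8) / 4 = 0.031938 mm


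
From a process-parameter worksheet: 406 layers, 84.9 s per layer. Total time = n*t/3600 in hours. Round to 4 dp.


t = 406 * 84.9 / 3600 = 9.5748 hrs


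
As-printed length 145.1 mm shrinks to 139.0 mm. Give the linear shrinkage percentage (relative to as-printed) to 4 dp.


Shrinkage = ((145.1-139.0)/145.1)*100 = 4.204 %


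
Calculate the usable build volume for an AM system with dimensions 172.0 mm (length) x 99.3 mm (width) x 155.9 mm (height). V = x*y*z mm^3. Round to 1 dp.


V = 172.0 * 99.3 * 155.9 = 2662709.6 mm^3


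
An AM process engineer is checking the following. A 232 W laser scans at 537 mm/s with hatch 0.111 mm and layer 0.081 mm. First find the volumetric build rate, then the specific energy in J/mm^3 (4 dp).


Build rate = 537 * 0.111 * 0.081 = 4.828167 mm^3/s
SE = 232 / 4.828167 = 48.0514 J/mm^3


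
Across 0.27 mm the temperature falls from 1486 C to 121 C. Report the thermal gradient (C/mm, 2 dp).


G = (1486-121)/0.27 = 5055.56 C/mm


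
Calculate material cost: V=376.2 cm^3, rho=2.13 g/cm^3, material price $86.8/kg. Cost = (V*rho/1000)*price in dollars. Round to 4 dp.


Mass = 376.2*2.13/1000 = 0.801306 kg
Cost = 0.801306 * 86.8 = 69.5534 $


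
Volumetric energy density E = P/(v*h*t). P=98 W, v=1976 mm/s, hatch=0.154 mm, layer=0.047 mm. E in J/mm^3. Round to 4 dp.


E = 98 / (1976*0.154*0.047) = 6.8521 J/mm^3


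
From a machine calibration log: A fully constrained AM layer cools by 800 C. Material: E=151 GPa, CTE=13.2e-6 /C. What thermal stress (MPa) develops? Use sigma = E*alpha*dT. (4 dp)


sigma = 151*1000 * 13.2e-6 * 800 = 1594.56 MPa


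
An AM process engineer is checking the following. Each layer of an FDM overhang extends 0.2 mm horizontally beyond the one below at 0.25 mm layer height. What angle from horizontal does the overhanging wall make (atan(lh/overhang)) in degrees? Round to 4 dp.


angle = atan(0.25/0.2) = 51.3402 degrees


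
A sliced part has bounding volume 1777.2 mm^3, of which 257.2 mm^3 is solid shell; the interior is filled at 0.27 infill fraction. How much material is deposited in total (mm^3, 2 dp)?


V_infill = (1777.2 - 257.2) * 0.27 = 410.4
V_total = 257.2 + 410.4 = 667.6 mm^3


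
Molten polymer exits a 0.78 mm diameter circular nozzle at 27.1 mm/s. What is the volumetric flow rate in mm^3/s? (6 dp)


A = pi*(0.78/2)^2 = 0.47783624 mm^2
Q = 0.47783624 * 27.1 = 12.949362 mm^3/s


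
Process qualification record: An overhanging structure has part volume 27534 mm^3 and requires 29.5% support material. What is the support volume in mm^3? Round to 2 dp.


V_support = 27534 * 0.295 = 8122.53 mm^3


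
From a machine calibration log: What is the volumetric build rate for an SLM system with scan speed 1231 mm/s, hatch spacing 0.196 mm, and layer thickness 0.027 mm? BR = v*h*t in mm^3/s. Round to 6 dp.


Rate = 1231 * 0.196 * 0.027 = 6.514452 mm^3/s


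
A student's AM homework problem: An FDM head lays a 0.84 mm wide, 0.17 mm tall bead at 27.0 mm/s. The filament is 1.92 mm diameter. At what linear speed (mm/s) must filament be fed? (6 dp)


Q = 0.84 * 0.17 * 27.0 = 3.8556 mm^3/s
A_fil = pi*(1.92/2)^2 = 2.89529179 mm^2
v_feed = 3.8556 / 2.89529179 = 1.331679 mm/s


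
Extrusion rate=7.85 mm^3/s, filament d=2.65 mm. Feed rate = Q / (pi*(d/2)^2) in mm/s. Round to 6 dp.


A = pi*(2.65/2)^2 = 5.515459
v = 7.85 / 5.515459 = 1.423272 mm/s


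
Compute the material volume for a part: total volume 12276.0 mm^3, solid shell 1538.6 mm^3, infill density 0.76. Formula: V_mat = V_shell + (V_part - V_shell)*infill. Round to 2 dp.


V_infill = (12276.0 - 1538.6) * 0.76 = 8160.42
V_total = 1538.6 + 8160.42 = 9699.02 mm^3


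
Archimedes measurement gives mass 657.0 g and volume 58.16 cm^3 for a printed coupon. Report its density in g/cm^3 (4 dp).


rho = 657.0 / 58.16 = 11.2964 g/cm^3


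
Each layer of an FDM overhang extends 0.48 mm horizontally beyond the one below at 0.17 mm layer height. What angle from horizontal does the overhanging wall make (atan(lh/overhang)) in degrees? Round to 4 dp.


angle = atan(0.17/0.48) = 19.5024 degrees


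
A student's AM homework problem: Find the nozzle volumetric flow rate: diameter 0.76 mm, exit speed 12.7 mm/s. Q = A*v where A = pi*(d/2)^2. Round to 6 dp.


A = pi*(0.76/2)^2 = 0.45364598 mm^2
Q = 0.45364598 * 12.7 = 5.761304 mm^3/s


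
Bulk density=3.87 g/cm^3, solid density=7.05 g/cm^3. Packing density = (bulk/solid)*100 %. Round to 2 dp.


Packing = (3.87/7.05)*100 = 54.89 %


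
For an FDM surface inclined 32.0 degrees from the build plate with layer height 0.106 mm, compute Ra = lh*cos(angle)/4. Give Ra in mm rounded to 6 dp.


Ra = 0.106 * cos(32.0) / 4 = 0.022473 mm


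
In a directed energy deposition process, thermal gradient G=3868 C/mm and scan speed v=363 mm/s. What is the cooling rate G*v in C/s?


CR = 3868 * 363 = 1404084 C/s


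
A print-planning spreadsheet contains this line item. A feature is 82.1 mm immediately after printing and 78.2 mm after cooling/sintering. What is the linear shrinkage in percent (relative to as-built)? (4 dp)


Shrinkage = ((82.1-78.2)/82.1)*100 = 4.7503 %


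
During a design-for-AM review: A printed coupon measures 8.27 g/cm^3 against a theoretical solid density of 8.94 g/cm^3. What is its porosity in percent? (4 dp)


Porosity = (1-8.27/8.94)*100 = 7.4944 %


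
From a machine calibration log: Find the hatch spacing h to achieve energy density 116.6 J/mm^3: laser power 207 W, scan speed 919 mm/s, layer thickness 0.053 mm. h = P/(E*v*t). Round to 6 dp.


h = 207 / (116.6*919*0.053) = 0.036449 mm


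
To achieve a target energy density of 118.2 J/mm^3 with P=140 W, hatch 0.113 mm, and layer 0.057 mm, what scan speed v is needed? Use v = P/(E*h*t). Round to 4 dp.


v = 140 / (118.2*0.113*0.057) = 183.8896 mm/s


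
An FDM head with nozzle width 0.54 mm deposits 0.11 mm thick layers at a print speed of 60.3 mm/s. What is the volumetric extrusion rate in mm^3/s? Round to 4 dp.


Rate = 0.54 * 0.11 * 60.3 = 3.5818 mm^3/s


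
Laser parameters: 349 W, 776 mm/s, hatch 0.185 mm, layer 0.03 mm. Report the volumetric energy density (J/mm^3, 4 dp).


E = 349 / (776*0.185*0.03) = 81.0346 J/mm^3


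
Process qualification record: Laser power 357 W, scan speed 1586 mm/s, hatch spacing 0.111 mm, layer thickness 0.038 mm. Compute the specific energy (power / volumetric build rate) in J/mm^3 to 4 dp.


Build rate = 1586 * 0.111 * 0.038 = 6.689748 mm^3/s
SE = 357 / 6.689748 = 53.3652 J/mm^3


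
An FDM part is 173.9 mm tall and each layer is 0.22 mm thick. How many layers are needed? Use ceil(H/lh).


Layers = ceil(173.9/0.22) = 791


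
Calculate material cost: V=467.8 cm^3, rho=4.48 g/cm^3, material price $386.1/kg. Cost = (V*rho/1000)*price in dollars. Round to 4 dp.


Mass = 467.8*4.48/1000 = 2.095744 kg
Cost = 2.095744 * 386.1 = 809.1668 $


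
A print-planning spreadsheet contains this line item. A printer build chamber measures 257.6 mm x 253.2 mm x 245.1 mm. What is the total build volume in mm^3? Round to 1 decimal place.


V = 257.6 * 253.2 * 245.1 = 15986480.8 mm^3


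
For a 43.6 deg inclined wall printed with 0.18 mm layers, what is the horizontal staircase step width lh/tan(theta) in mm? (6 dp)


step = 0.18 / tan(43.6) = 0.189019 mm


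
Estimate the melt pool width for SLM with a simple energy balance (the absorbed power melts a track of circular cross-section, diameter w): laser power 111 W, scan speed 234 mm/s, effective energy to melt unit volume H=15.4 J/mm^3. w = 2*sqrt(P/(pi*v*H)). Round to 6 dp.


w = 2*sqrt(111/(pi*234*15.4)) = 0.198038 mm


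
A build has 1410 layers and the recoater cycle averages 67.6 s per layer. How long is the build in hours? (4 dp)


t = 1410 * 67.6 / 3600 = 26.4767 hrs


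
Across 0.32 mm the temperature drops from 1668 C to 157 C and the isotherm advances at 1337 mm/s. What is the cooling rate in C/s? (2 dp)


G = (1668-157)/0.32 = 4721.875 C/mm
CR = 4721.875 * 1337 = 6313146.88 C/s


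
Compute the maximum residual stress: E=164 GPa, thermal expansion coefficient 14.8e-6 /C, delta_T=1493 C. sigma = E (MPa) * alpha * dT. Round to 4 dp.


sigma = 164*1000 * 14.8e-6 * 1493 = 3623.8096 MPa


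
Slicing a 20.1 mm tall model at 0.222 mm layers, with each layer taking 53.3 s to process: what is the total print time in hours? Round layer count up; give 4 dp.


Layers = ceil(20.1/0.222) = 91
t = 91 * 53.3 / 3600 = 1.3473 hrs


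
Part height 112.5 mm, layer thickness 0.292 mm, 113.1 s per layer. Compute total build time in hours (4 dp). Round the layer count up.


Layers = ceil(112.5/0.292) = 386
t = 386 * 113.1 / 3600 = 12.1268 hrs


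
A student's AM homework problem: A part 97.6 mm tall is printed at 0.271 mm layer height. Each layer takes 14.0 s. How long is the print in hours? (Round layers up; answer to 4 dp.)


Layers = ceil(97.6/0.271) = 361
t = 361 * 14.0 / 3600 = 1.4039 hrs


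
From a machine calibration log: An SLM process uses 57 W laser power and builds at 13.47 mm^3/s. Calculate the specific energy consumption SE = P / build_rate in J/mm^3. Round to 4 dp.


SE = 57 / 13.47 = 4.2316 J/mm^3


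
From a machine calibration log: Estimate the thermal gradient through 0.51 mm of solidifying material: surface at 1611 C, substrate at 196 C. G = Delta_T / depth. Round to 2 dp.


G = (1611-196)/0.51 = 2774.51 C/mm


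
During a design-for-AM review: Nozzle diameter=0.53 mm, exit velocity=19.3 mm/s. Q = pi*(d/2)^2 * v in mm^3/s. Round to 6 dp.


A = pi*(0.53/2)^2 = 0.22061834 mm^2
Q = 0.22061834 * 19.3 = 4.257934 mm^3/s


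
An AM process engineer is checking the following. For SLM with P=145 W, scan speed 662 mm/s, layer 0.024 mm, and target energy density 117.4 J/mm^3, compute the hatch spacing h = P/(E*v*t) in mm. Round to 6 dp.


h = 145 / (117.4*662*0.024) = 0.077738 mm


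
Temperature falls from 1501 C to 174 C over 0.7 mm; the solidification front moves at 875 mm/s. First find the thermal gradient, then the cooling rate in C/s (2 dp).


G = (1501-174)/0.7 = 1895.71428571 C/mm
CR = 1895.71428571 * 875 = 1658750.0 C/s


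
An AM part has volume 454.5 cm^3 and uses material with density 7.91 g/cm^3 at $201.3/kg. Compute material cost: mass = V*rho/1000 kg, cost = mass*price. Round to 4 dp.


Mass = 454.5*7.91/1000 = 3.595095 kg
Cost = 3.595095 * 201.3 = 723.6926 $


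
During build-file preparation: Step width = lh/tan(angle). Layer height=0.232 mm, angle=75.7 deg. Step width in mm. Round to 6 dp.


step = 0.232 / tan(75.7) = 0.059136 mm


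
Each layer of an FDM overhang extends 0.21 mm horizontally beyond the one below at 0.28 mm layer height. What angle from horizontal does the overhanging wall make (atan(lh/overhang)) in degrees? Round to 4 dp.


angle = atan(0.28/0.21) = 53.1301 degrees


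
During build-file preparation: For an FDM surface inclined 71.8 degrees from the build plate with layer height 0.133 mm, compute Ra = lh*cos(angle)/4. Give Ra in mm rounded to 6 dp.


Ra = 0.133 * cos(71.8) / 4 = 0.010385 mm


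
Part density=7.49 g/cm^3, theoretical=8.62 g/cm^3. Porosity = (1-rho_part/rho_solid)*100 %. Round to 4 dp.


Porosity = (1-7.49/8.62)*100 = 13.109 %


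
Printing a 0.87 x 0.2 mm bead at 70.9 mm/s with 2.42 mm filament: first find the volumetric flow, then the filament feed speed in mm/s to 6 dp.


Q = 0.87 * 0.2 * 70.9 = 12.3366 mm^3/s
A_fil = pi*(2.42/2)^2 = 4.5996058 mm^2
v_feed = 12.3366 / 4.5996058 = 2.682099 mm/s


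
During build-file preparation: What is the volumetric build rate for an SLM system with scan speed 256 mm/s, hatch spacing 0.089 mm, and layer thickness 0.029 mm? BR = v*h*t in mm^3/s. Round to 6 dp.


Rate = 256 * 0.089 * 0.029 = 0.660736 mm^3/s


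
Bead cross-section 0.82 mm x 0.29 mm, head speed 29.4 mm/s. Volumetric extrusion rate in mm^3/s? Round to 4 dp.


Rate = 0.82 * 0.29 * 29.4 = 6.9913 mm^3/s


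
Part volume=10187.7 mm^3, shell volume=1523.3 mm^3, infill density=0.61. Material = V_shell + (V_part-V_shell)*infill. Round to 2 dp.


V_infill = (10187.7 - 1523.3) * 0.61 = 5285.28
V_total = 1523.3 + 5285.28 = 6808.58 mm^3


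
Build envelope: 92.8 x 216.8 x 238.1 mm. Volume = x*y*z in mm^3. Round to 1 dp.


V = 92.8 * 216.8 * 238.1 = 4790343.4 mm^3


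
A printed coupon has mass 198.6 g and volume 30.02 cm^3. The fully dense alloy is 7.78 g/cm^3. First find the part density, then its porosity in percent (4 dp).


rho_part = 198.6 / 30.02 = 6.61558961 g/cm^3
Porosity = (1 - 6.61558961/7.78)*100 = 14.9667 %


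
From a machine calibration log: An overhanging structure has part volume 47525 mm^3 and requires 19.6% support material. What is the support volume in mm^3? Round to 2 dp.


V_support = 47525 * 0.196 = 9314.9 mm^3


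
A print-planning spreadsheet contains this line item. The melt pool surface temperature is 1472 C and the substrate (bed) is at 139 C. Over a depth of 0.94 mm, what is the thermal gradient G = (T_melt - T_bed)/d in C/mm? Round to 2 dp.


G = (1472-139)/0.94 = 1418.09 C/mm


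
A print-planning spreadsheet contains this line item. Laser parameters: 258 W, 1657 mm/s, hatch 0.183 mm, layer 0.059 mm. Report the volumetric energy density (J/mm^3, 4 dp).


E = 258 / (1657*0.183*0.059) = 14.421 J/mm^3


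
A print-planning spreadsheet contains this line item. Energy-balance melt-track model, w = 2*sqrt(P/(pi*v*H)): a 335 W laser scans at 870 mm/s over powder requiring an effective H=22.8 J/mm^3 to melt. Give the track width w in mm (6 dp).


w = 2*sqrt(335/(pi*870*22.8)) = 0.146639 mm
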